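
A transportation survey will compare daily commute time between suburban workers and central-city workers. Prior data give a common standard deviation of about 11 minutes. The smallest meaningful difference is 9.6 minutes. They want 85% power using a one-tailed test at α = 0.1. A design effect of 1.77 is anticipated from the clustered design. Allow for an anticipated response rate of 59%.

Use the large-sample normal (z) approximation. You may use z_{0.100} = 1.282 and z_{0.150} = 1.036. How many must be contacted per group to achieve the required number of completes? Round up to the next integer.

n = 43 per group

n = (z_α + z_β)² · (σ₁² + σ₂²) / δ²
  = (1.282 + 1.036)² · (2·11² = 242) / 9.6²
  = 5.3731 · 242 / 92.16
  = 14.11
Design effect: 1.77 × 14.11 = 24.97.
Adjust for 59% response: 24.97 / 0.59 = 42.33.
Round up → n = 43 per group.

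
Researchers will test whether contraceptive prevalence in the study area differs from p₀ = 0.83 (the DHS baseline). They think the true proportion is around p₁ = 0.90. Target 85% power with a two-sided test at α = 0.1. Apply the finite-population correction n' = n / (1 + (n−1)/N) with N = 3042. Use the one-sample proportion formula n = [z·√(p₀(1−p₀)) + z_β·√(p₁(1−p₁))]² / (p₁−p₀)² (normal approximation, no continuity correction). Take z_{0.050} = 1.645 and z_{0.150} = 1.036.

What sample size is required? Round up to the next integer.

n = 167

n = [z_{α/2}·√(p₀q₀) + z_β·√(p₁q₁)]² / (p₁ − p₀)²
  = [1.645·√(0.83·0.17) + 1.036·√(0.90·0.10)]² / (0.07)²
  = [1.645·0.3756 + 1.036·0.3000]² / 0.0049
  = [0.9287]² / 0.0049
  = 176.02
Finite-population correction (N = 3042): 176.02 / (1 + (176.02 − 1)/3042) = 166.45.
Round up → n = 167.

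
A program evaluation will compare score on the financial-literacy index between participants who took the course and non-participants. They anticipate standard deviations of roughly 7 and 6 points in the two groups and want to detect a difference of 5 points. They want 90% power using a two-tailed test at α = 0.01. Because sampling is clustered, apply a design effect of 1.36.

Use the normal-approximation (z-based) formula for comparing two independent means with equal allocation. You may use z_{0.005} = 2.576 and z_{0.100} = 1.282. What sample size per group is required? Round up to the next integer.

n = (z_{α/2} + z_β)² · (σ₁² + σ₂²) / δ²
  = (2.576 + 1.282)² · (7² + 6² = 85) / 5²
  = 14.8842 · 85 / 25
  = 50.61
Design effect: 1.36 × 50.61 = 68.82.
Round up → n = 69 per group.

n = 69 per group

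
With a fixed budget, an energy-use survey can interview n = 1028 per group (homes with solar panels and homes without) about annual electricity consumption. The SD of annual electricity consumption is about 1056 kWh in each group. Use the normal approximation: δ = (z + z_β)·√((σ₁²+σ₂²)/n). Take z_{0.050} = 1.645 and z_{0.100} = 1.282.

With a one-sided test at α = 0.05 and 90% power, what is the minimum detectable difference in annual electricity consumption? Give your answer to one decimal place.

Minimum detectable difference ≈ 136.3 kWh

δ = (z_α + z_β) · √((σ₁²+σ₂²)/n)
  = (1.645 + 1.282) · √(2230272/1028)
  = 2.927 · √2169.5
  = 2.927 · 46.5782
  = 136.3343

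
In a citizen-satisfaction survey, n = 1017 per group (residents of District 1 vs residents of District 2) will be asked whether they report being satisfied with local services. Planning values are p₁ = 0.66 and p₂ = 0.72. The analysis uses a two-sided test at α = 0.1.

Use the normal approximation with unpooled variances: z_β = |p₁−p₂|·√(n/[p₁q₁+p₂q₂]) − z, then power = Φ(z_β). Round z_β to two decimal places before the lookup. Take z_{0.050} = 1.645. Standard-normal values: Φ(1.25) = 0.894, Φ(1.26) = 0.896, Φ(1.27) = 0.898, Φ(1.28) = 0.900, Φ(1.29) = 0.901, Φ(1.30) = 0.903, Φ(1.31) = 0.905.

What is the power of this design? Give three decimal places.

Power ≈ 0.901

z_β = |p₁−p₂|·√(n/[p₁q₁+p₂q₂]) − z_{α/2}
    = 0.06 · √(1017/0.4260) − 1.645
    = 0.06 · 48.8602 − 1.645
    = 2.9316 − 1.645 = 1.2866 → 1.29
Power = Φ(1.29) = 0.901.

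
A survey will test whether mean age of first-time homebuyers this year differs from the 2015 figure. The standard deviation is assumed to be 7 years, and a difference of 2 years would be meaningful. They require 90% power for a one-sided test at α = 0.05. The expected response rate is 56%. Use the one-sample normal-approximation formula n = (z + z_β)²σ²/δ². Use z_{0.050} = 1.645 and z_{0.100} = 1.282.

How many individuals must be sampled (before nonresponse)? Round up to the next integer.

n = 188

n = (z_α + z_β)² · σ² / δ²
  = (1.645 + 1.282)² · 7² / 2²
  = 8.5673 · 49 / 4
  = 104.95
Adjust for 56% response: 104.95 / 0.56 = 187.41.
Round up → n = 188.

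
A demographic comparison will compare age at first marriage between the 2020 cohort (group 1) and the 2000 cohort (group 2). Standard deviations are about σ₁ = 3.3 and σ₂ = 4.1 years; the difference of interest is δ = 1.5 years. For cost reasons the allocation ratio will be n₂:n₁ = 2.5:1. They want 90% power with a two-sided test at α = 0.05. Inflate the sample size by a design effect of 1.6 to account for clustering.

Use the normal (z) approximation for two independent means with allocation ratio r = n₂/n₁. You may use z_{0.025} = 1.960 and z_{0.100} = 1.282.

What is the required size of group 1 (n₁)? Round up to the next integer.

n₁ = (z_{α/2} + z_β)² · (σ₁² + σ₂²/r) / δ²
   = (1.960 + 1.282)² · (3.3² + 4.1²/2.5) / 1.5²
   = 10.5106 · (10.89 + 6.724) / 2.25
   = 10.5106 · 17.614 / 2.25
   = 82.28
Design effect: 1.6 × 82.28 = 131.65.
Round up → n₁ = 132; n₂ = r·n₁ = 2.5 × 132 = 330.

n₁ = 132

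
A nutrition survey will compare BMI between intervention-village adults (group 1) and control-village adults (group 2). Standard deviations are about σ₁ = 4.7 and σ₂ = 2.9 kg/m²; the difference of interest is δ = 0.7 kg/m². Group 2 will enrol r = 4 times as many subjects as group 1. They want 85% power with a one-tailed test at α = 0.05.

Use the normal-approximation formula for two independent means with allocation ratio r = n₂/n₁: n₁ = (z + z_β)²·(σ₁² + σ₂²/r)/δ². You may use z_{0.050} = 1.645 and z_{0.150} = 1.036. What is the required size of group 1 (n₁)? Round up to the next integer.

n₁ = 355

n₁ = (z_α + z_β)² · (σ₁² + σ₂²/r) / δ²
   = (1.645 + 1.036)² · (4.7² + 2.9²/4) / 0.7²
   = 7.1878 · (22.09 + 2.1025) / 0.49
   = 7.1878 · 24.1925 / 0.49
   = 354.88
Round up → n₁ = 355; n₂ = r·n₁ = 4 × 355 = 1420.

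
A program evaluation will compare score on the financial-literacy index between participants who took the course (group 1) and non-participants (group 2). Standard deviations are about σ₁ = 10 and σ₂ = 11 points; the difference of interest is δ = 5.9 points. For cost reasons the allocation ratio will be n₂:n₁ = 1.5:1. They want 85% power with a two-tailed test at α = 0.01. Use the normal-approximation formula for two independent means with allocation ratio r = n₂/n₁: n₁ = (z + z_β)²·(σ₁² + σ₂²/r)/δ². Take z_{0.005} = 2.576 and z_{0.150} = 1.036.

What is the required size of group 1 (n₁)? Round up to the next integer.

n₁ = (z_{α/2} + z_β)² · (σ₁² + σ₂²/r) / δ²
   = (2.576 + 1.036)² · (10² + 11²/1.5) / 5.9²
   = 13.0465 · (100 + 80.6667) / 34.81
   = 13.0465 · 180.6667 / 34.81
   = 67.71
Round up → n₁ = 68; n₂ = r·n₁ = 1.5 × 68 = 102.

n₁ = 68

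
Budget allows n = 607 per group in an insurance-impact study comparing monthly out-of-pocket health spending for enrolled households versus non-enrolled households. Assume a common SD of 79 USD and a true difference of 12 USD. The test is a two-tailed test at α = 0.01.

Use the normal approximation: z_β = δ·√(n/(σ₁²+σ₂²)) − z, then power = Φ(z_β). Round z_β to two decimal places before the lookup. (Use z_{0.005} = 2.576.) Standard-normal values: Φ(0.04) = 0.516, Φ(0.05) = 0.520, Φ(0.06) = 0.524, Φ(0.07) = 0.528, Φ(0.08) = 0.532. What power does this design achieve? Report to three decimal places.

z_β = δ·√(n/(σ₁²+σ₂²)) − z_{α/2}
    = 12 · √(607/12482) − 2.576
    = 12 · 0.22052 − 2.576
    = 2.6463 − 2.576 = 0.0703 → 0.07
Power = Φ(0.07) = 0.528.

Power ≈ 0.528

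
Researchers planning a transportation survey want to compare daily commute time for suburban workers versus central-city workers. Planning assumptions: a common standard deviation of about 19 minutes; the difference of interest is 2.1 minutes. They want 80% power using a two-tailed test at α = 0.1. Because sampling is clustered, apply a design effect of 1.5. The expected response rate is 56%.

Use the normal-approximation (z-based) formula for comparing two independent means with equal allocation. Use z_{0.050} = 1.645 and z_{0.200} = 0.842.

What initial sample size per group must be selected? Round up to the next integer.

n = 2713 per group

n = (z_{α/2} + z_β)² · (σ₁² + σ₂²) / δ²
  = (1.645 + 0.842)² · (2·19² = 722) / 2.1²
  = 6.1852 · 722 / 4.41
  = 1012.63
Design effect: 1.5 × 1012.63 = 1518.94.
Adjust for 56% response: 1518.94 / 0.56 = 2712.40.
Round up → n = 2713 per group.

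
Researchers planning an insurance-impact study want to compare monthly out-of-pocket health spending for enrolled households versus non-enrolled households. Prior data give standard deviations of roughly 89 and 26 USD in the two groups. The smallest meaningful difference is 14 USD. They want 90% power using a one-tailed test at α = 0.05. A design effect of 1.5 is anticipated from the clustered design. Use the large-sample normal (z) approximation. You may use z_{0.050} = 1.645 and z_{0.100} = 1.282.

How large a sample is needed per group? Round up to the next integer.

n = 564 per group

n = (z_α + z_β)² · (σ₁² + σ₂²) / δ²
  = (1.645 + 1.282)² · (89² + 26² = 8597) / 14²
  = 8.5673 · 8597 / 196
  = 375.78
Design effect: 1.5 × 375.78 = 563.67.
Round up → n = 564 per group.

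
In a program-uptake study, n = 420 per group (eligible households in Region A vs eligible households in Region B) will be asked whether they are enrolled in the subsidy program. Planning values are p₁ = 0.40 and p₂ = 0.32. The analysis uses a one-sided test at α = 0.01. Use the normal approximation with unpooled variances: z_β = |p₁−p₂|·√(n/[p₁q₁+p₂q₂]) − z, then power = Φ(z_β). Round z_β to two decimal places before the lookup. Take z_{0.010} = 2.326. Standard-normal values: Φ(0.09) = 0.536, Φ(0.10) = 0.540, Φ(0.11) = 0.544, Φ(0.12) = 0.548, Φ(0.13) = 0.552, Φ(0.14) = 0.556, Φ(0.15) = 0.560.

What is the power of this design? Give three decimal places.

Power ≈ 0.540

z_β = |p₁−p₂|·√(n/[p₁q₁+p₂q₂]) − z_α
    = 0.08 · √(420/0.4576) − 2.326
    = 0.08 · 30.2957 − 2.326
    = 2.4237 − 2.326 = 0.0977 → 0.10
Power = Φ(0.10) = 0.540.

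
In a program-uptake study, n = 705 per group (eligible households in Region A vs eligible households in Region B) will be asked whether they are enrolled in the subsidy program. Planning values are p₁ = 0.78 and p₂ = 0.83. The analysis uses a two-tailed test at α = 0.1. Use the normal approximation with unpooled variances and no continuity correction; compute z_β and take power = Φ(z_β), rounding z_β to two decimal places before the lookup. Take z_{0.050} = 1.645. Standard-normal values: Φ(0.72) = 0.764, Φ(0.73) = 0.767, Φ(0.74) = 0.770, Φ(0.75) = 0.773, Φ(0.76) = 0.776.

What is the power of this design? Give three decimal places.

z_β = |p₁−p₂|·√(n/[p₁q₁+p₂q₂]) − z_{α/2}
    = 0.05 · √(705/0.3127) − 1.645
    = 0.05 · 47.4822 − 1.645
    = 2.3741 − 1.645 = 0.7291 → 0.73
Power = Φ(0.73) = 0.767.

Power ≈ 0.767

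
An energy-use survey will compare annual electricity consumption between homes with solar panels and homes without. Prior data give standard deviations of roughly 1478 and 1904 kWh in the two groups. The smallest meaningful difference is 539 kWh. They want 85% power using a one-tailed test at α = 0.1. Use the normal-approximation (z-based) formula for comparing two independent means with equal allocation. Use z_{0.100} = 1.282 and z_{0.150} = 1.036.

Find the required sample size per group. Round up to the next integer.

n = (z_α + z_β)² · (σ₁² + σ₂²) / δ²
  = (1.282 + 1.036)² · (1478² + 1904² = 5809700) / 539²
  = 5.3731 · 5809700 / 290521
  = 107.45
Round up → n = 108 per group.

n = 108 per group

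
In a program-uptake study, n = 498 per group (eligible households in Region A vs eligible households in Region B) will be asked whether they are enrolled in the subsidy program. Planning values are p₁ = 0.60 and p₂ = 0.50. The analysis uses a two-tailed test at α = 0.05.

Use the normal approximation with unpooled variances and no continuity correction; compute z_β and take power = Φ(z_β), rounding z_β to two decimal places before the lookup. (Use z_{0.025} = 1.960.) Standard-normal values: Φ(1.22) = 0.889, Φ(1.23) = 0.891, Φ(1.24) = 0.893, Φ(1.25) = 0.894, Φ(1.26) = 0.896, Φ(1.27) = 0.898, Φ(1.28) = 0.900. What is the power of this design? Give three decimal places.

Power ≈ 0.891

z_β = |p₁−p₂|·√(n/[p₁q₁+p₂q₂]) − z_{α/2}
    = 0.10 · √(498/0.4900) − 1.960
    = 0.10 · 31.8799 − 1.960
    = 3.1880 − 1.960 = 1.2280 → 1.23
Power = Φ(1.23) = 0.891.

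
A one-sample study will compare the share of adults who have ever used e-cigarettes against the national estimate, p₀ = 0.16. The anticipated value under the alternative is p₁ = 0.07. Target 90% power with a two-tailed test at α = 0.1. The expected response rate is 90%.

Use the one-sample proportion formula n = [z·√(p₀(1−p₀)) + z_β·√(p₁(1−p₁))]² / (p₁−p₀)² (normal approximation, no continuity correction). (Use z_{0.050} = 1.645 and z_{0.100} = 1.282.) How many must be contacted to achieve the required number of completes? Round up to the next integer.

n = [z_{α/2}·√(p₀q₀) + z_β·√(p₁q₁)]² / (p₁ − p₀)²
  = [1.645·√(0.16·0.84) + 1.282·√(0.07·0.93)]² / (-0.09)²
  = [1.645·0.3666 + 1.282·0.2551]² / 0.0081
  = [0.9302]² / 0.0081
  = 106.82
Adjust for 90% response: 106.82 / 0.90 = 118.68.
Round up → n = 119.

n = 119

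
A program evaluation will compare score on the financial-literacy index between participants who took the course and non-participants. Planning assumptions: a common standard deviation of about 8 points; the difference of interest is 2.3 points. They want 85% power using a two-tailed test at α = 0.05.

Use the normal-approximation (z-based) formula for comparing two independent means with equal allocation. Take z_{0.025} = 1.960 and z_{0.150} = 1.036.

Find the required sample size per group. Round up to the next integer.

n = 218 per group

n = (z_{α/2} + z_β)² · (σ₁² + σ₂²) / δ²
  = (1.960 + 1.036)² · (2·8² = 128) / 2.3²
  = 8.9760 · 128 / 5.29
  = 217.19
Round up → n = 218 per group.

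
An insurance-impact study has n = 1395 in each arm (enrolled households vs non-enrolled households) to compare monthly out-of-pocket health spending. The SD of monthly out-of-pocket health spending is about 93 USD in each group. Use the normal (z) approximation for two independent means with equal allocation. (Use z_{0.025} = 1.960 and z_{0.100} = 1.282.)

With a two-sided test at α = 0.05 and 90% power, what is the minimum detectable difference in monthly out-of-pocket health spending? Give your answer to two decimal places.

Minimum detectable difference ≈ 11.42 USD

δ = (z_{α/2} + z_β) · √((σ₁²+σ₂²)/n)
  = (1.960 + 1.282) · √(17298/1395)
  = 3.242 · √12.4
  = 3.242 · 3.5214
  = 11.4163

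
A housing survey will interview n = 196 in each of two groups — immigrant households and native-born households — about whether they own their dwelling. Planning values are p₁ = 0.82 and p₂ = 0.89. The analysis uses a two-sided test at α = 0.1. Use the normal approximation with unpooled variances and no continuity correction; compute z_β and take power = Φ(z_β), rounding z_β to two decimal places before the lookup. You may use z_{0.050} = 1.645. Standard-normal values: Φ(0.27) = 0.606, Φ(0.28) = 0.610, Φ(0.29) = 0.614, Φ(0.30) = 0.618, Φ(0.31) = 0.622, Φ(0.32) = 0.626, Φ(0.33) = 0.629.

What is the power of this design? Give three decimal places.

Power ≈ 0.629

z_β = |p₁−p₂|·√(n/[p₁q₁+p₂q₂]) − z_{α/2}
    = 0.07 · √(196/0.2455) − 1.645
    = 0.07 · 28.2555 − 1.645
    = 1.9779 − 1.645 = 0.3329 → 0.33
Power = Φ(0.33) = 0.629.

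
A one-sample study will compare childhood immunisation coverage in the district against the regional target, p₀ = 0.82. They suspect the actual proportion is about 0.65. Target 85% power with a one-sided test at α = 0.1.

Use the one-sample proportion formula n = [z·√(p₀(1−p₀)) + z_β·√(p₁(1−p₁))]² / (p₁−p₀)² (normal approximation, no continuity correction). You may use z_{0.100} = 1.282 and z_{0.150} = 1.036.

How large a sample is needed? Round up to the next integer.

n = 34

n = [z_α·√(p₀q₀) + z_β·√(p₁q₁)]² / (p₁ − p₀)²
  = [1.282·√(0.82·0.18) + 1.036·√(0.65·0.35)]² / (-0.17)²
  = [1.282·0.3842 + 1.036·0.4770]² / 0.0289
  = [0.9867]² / 0.0289
  = 33.69
Round up → n = 34.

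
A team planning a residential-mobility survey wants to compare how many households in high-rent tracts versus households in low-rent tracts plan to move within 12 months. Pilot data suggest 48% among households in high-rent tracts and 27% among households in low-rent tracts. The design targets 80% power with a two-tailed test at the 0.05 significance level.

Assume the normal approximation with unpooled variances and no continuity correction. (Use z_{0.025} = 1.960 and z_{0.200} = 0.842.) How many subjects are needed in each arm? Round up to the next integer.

n = (z_{α/2} + z_β)² · [p₁(1−p₁) + p₂(1−p₂)] / (p₁ − p₂)²
  = (1.960 + 0.842)² · (0.48·0.52 + 0.27·0.73) / (0.21)²
  = (2.802)² · (0.2496 + 0.1971) / 0.0441
  = 7.8512 · 0.4467 / 0.0441
  = 79.53
Round up → n = 80 per group.

n = 80 per group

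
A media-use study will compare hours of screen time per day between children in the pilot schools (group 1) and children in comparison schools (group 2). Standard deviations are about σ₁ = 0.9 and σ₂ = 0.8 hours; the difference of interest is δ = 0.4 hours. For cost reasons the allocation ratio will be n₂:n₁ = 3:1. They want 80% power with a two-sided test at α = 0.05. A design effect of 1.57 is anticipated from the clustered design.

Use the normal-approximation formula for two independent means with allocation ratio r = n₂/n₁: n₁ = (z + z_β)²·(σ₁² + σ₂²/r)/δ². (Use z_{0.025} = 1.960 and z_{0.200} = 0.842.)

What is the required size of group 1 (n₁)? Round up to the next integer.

n₁ = (z_{α/2} + z_β)² · (σ₁² + σ₂²/r) / δ²
   = (1.960 + 0.842)² · (0.9² + 0.8²/3) / 0.4²
   = 7.8512 · (0.81 + 0.21333) / 0.16
   = 7.8512 · 1.0233 / 0.16
   = 50.21
Design effect: 1.57 × 50.21 = 78.84.
Round up → n₁ = 79; n₂ = r·n₁ = 3 × 79 = 237.

n₁ = 79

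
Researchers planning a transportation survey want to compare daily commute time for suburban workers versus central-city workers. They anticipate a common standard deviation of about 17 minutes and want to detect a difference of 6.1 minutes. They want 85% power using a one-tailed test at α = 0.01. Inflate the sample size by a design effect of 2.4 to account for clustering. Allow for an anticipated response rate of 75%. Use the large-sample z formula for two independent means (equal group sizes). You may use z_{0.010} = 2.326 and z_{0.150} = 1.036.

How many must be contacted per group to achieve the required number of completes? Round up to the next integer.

n = (z_α + z_β)² · (σ₁² + σ₂²) / δ²
  = (2.326 + 1.036)² · (2·17² = 578) / 6.1²
  = 11.3030 · 578 / 37.21
  = 175.58
Design effect: 2.4 × 175.58 = 421.38.
Adjust for 75% response: 421.38 / 0.75 = 561.84.
Round up → n = 562 per group.

n = 562 per group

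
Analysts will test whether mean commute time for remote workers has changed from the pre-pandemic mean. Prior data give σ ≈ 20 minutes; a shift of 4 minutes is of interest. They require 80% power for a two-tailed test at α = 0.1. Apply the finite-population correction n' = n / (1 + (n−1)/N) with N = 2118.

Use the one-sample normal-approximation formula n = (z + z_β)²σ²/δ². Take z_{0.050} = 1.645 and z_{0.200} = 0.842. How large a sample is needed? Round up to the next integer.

n = 145

n = (z_{α/2} + z_β)² · σ² / δ²
  = (1.645 + 0.842)² · 20² / 4²
  = 6.1852 · 400 / 16
  = 154.63
Finite-population correction (N = 2118): 154.63 / (1 + (154.63 − 1)/2118) = 144.17.
Round up → n = 145.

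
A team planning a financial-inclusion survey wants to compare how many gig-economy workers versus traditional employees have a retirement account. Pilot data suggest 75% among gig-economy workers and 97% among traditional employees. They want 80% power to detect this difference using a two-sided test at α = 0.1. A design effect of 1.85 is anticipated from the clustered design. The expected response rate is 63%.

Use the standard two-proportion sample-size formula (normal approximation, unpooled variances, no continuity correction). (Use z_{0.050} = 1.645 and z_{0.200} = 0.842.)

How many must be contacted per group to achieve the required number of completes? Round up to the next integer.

n = 82 per group

n = (z_{α/2} + z_β)² · [p₁(1−p₁) + p₂(1−p₂)] / (p₁ − p₂)²
  = (1.645 + 0.842)² · (0.75·0.25 + 0.97·0.03) / (-0.22)²
  = (2.487)² · (0.1875 + 0.0291) / 0.0484
  = 6.1852 · 0.2166 / 0.0484
  = 27.68
Design effect: 1.85 × 27.68 = 51.21.
Adjust for 63% response: 51.21 / 0.63 = 81.28.
Round up → n = 82 per group.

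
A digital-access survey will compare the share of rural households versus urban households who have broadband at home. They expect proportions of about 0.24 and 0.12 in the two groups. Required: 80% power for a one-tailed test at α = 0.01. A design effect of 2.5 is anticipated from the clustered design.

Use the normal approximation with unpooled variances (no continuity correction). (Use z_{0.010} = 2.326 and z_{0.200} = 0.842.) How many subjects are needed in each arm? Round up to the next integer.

n = (z_α + z_β)² · [p₁(1−p₁) + p₂(1−p₂)] / (p₁ − p₂)²
  = (2.326 + 0.842)² · (0.24·0.76 + 0.12·0.88) / (0.12)²
  = (3.168)² · (0.1824 + 0.1056) / 0.0144
  = 10.0362 · 0.2880 / 0.0144
  = 200.72
Design effect: 2.5 × 200.72 = 501.81.
Round up → n = 502 per group.

n = 502 per group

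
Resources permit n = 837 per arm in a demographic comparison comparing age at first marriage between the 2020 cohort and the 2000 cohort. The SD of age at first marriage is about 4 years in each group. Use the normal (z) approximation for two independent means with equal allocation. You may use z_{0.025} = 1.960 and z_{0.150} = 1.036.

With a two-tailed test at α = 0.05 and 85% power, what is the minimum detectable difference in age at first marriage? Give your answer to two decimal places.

δ = (z_{α/2} + z_β) · √((σ₁²+σ₂²)/n)
  = (1.960 + 1.036) · √(32/837)
  = 2.996 · √0.03823
  = 2.996 · 0.1955
  = 0.5858

Minimum detectable difference ≈ 0.59 years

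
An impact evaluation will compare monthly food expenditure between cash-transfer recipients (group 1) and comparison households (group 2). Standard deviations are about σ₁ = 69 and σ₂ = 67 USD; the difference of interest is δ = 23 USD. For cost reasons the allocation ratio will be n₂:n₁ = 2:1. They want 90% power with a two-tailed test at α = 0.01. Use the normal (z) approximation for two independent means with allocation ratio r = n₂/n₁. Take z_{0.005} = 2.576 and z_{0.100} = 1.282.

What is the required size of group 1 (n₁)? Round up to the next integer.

n₁ = 198

n₁ = (z_{α/2} + z_β)² · (σ₁² + σ₂²/r) / δ²
   = (2.576 + 1.282)² · (69² + 67²/2) / 23²
   = 14.8842 · (4761 + 2244.5) / 529
   = 14.8842 · 7005.5 / 529
   = 197.11
Round up → n₁ = 198; n₂ = r·n₁ = 2 × 198 = 396.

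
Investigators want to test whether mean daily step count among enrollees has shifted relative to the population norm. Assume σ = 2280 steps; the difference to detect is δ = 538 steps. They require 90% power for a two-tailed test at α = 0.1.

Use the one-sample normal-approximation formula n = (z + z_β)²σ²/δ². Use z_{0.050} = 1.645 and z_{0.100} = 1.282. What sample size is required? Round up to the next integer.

n = 154

n = (z_{α/2} + z_β)² · σ² / δ²
  = (1.645 + 1.282)² · 2280² / 538²
  = 8.5673 · 5198400 / 289444
  = 153.87
Round up → n = 154.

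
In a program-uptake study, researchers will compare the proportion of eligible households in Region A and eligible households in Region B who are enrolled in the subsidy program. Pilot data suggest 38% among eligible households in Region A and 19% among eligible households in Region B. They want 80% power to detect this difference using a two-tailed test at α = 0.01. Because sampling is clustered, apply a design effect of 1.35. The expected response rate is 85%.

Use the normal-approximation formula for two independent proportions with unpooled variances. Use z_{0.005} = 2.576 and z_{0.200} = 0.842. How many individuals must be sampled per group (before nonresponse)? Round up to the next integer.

n = 201 per group

n = (z_{α/2} + z_β)² · [p₁(1−p₁) + p₂(1−p₂)] / (p₁ − p₂)²
  = (2.576 + 0.842)² · (0.38·0.62 + 0.19·0.81) / (0.19)²
  = (3.418)² · (0.2356 + 0.1539) / 0.0361
  = 11.6827 · 0.3895 / 0.0361
  = 126.05
Design effect: 1.35 × 126.05 = 170.17.
Adjust for 85% response: 170.17 / 0.85 = 200.20.
Round up → n = 201 per group.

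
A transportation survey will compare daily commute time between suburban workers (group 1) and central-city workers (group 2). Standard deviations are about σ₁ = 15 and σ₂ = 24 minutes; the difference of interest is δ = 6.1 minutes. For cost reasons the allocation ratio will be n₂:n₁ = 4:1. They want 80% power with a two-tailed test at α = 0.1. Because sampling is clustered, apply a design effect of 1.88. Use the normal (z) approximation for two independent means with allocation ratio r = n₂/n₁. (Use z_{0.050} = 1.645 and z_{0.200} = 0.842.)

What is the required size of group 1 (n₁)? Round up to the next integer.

n₁ = (z_{α/2} + z_β)² · (σ₁² + σ₂²/r) / δ²
   = (1.645 + 0.842)² · (15² + 24²/4) / 6.1²
   = 6.1852 · (225 + 144) / 37.21
   = 6.1852 · 369 / 37.21
   = 61.34
Design effect: 1.88 × 61.34 = 115.31.
Round up → n₁ = 116; n₂ = r·n₁ = 4 × 116 = 464.

n₁ = 116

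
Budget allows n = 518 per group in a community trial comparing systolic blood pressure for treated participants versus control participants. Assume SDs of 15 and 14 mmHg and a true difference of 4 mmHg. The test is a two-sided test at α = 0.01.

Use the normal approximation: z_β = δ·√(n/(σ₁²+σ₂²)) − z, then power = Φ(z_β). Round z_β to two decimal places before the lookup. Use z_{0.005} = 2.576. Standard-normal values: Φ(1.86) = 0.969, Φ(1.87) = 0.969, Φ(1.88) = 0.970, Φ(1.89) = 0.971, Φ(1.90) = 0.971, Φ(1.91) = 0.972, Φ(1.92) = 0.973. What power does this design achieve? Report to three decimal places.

Power ≈ 0.969

z_β = δ·√(n/(σ₁²+σ₂²)) − z_{α/2}
    = 4 · √(518/421) − 2.576
    = 4 · 1.10924 − 2.576
    = 4.4369 − 2.576 = 1.8609 → 1.86
Power = Φ(1.86) = 0.969.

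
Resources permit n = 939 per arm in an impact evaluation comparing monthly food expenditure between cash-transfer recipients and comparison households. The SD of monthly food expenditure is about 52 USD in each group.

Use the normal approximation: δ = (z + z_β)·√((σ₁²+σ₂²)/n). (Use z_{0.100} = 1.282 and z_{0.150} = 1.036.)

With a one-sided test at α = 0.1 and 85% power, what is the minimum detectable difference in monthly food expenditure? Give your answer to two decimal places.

Minimum detectable difference ≈ 5.56 USD

δ = (z_α + z_β) · √((σ₁²+σ₂²)/n)
  = (1.282 + 1.036) · √(5408/939)
  = 2.318 · √5.7593
  = 2.318 · 2.3999
  = 5.5629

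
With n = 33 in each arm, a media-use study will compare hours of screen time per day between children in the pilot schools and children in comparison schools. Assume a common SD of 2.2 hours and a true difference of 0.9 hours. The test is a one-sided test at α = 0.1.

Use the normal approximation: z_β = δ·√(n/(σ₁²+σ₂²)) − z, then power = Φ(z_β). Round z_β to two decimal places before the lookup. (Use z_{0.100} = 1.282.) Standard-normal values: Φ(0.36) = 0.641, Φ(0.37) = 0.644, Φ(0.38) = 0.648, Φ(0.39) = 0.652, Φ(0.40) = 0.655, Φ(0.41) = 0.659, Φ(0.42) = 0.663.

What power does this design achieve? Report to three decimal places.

Power ≈ 0.648

z_β = δ·√(n/(σ₁²+σ₂²)) − z_α
    = 0.9 · √(33/9.68) − 1.282
    = 0.9 · 1.84637 − 1.282
    = 1.6617 − 1.282 = 0.3797 → 0.38
Power = Φ(0.38) = 0.648.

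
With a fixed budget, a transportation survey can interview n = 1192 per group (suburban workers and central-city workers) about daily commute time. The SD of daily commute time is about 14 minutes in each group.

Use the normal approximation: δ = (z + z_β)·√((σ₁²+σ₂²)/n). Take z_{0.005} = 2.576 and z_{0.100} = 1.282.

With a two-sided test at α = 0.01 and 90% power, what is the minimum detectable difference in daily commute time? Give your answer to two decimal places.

Minimum detectable difference ≈ 2.21 minutes

δ = (z_{α/2} + z_β) · √((σ₁²+σ₂²)/n)
  = (2.576 + 1.282) · √(392/1192)
  = 3.858 · √0.32886
  = 3.858 · 0.5735
  = 2.2124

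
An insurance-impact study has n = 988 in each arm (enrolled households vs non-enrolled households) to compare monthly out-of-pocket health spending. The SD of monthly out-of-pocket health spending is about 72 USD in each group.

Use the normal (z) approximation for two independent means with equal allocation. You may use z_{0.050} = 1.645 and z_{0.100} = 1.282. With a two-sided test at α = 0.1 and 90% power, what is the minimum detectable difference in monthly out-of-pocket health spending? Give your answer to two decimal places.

Minimum detectable difference ≈ 9.48 USD

δ = (z_{α/2} + z_β) · √((σ₁²+σ₂²)/n)
  = (1.645 + 1.282) · √(10368/988)
  = 2.927 · √10.4939
  = 2.927 · 3.2394
  = 9.4818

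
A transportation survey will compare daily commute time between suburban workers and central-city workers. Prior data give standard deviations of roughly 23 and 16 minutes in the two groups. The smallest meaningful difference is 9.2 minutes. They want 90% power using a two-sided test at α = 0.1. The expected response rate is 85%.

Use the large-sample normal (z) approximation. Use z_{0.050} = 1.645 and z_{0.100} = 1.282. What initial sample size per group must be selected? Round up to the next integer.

n = 94 per group

n = (z_{α/2} + z_β)² · (σ₁² + σ₂²) / δ²
  = (1.645 + 1.282)² · (23² + 16² = 785) / 9.2²
  = 8.5673 · 785 / 84.64
  = 79.46
Adjust for 85% response: 79.46 / 0.85 = 93.48.
Round up → n = 94 per group.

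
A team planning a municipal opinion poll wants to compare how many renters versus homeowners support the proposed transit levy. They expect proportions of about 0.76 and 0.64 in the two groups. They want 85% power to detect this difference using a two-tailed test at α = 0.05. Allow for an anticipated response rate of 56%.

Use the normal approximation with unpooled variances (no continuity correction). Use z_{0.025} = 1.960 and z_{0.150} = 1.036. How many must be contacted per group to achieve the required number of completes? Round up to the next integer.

n = (z_{α/2} + z_β)² · [p₁(1−p₁) + p₂(1−p₂)] / (p₁ − p₂)²
  = (1.960 + 1.036)² · (0.76·0.24 + 0.64·0.36) / (0.12)²
  = (2.996)² · (0.1824 + 0.2304) / 0.0144
  = 8.9760 · 0.4128 / 0.0144
  = 257.31
Adjust for 56% response: 257.31 / 0.56 = 459.49.
Round up → n = 460 per group.

n = 460 per group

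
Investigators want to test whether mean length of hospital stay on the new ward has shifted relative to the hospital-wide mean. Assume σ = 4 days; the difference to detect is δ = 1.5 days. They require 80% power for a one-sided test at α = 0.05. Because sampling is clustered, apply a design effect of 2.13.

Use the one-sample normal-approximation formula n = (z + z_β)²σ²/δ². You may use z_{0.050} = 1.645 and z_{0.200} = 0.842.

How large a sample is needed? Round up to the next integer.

n = (z_α + z_β)² · σ² / δ²
  = (1.645 + 0.842)² · 4² / 1.5²
  = 6.1852 · 16 / 2.25
  = 43.98
Design effect: 2.13 × 43.98 = 93.68.
Round up → n = 94.

n = 94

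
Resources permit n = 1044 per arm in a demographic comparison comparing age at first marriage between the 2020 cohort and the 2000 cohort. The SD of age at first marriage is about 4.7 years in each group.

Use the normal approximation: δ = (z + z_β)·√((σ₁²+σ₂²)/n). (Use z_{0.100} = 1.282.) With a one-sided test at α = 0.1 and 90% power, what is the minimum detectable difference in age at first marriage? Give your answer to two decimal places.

δ = (z_α + z_β) · √((σ₁²+σ₂²)/n)
  = (1.282 + 1.282) · √(44.18/1044)
  = 2.564 · √0.04232
  = 2.564 · 0.2057
  = 0.5274

Minimum detectable difference ≈ 0.53 years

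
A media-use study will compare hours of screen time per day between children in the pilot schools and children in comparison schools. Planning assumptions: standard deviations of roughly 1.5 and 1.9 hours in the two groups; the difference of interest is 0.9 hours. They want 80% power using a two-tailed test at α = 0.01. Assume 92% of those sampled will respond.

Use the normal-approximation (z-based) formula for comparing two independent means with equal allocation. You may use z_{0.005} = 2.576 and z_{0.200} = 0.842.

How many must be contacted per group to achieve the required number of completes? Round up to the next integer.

n = (z_{α/2} + z_β)² · (σ₁² + σ₂²) / δ²
  = (2.576 + 0.842)² · (1.5² + 1.9² = 5.86) / 0.9²
  = 11.6827 · 5.86 / 0.81
  = 84.52
Adjust for 92% response: 84.52 / 0.92 = 91.87.
Round up → n = 92 per group.

n = 92 per group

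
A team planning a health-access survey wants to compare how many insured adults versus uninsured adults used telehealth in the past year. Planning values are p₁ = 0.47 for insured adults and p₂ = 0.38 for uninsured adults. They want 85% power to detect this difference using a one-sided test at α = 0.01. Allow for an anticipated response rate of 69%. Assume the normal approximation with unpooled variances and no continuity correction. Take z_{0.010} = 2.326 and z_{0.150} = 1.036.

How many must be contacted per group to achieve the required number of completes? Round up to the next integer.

n = 981 per group

n = (z_α + z_β)² · [p₁(1−p₁) + p₂(1−p₂)] / (p₁ − p₂)²
  = (2.326 + 1.036)² · (0.47·0.53 + 0.38·0.62) / (0.09)²
  = (3.362)² · (0.2491 + 0.2356) / 0.0081
  = 11.3030 · 0.4847 / 0.0081
  = 676.37
Adjust for 69% response: 676.37 / 0.69 = 980.24.
Round up → n = 981 per group.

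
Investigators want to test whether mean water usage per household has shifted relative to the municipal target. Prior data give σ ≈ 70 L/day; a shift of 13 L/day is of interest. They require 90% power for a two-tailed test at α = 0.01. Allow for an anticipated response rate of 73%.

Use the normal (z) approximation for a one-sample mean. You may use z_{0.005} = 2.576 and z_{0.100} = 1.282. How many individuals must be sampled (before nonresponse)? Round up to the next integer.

n = 592

n = (z_{α/2} + z_β)² · σ² / δ²
  = (2.576 + 1.282)² · 70² / 13²
  = 14.8842 · 4900 / 169
  = 431.55
Adjust for 73% response: 431.55 / 0.73 = 591.17.
Round up → n = 592.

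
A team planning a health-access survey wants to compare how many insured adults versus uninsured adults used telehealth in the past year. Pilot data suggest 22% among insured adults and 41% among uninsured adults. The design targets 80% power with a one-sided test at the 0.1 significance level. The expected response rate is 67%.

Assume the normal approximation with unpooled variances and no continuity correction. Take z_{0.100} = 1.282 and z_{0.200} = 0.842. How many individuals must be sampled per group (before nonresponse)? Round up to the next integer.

n = 78 per group

n = (z_α + z_β)² · [p₁(1−p₁) + p₂(1−p₂)] / (p₁ − p₂)²
  = (1.282 + 0.842)² · (0.22·0.78 + 0.41·0.59) / (-0.19)²
  = (2.124)² · (0.1716 + 0.2419) / 0.0361
  = 4.5114 · 0.4135 / 0.0361
  = 51.67
Adjust for 67% response: 51.67 / 0.67 = 77.13.
Round up → n = 78 per group.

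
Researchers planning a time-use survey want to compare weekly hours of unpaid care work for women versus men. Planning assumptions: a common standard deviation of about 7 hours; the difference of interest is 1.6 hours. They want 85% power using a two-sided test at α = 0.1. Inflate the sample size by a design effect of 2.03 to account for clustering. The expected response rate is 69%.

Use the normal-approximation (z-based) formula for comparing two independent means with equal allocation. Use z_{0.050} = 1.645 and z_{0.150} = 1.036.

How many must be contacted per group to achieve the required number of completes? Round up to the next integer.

n = 810 per group

n = (z_{α/2} + z_β)² · (σ₁² + σ₂²) / δ²
  = (1.645 + 1.036)² · (2·7² = 98) / 1.6²
  = 7.1878 · 98 / 2.56
  = 275.16
Design effect: 2.03 × 275.16 = 558.57.
Adjust for 69% response: 558.57 / 0.69 = 809.52.
Round up → n = 810 per group.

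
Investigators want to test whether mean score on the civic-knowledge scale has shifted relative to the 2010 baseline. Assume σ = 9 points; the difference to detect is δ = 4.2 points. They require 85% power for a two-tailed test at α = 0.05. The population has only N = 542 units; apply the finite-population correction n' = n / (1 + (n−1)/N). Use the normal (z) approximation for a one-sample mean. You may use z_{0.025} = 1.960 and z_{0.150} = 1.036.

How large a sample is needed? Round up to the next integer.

n = 39

n = (z_{α/2} + z_β)² · σ² / δ²
  = (1.960 + 1.036)² · 9² / 4.2²
  = 8.9760 · 81 / 17.64
  = 41.22
Finite-population correction (N = 542): 41.22 / (1 + (41.22 − 1)/542) = 38.37.
Round up → n = 39.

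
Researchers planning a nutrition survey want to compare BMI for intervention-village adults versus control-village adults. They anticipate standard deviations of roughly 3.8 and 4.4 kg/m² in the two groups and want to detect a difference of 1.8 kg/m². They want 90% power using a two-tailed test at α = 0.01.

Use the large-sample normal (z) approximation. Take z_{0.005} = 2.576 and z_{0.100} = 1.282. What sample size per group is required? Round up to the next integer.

n = (z_{α/2} + z_β)² · (σ₁² + σ₂²) / δ²
  = (2.576 + 1.282)² · (3.8² + 4.4² = 33.8) / 1.8²
  = 14.8842 · 33.8 / 3.24
  = 155.27
Round up → n = 156 per group.

n = 156 per group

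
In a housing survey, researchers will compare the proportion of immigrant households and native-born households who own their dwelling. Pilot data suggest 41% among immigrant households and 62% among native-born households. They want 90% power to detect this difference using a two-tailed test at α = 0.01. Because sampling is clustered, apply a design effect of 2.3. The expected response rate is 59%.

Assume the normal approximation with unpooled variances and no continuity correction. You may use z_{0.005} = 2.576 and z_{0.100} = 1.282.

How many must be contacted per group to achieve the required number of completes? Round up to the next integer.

n = (z_{α/2} + z_β)² · [p₁(1−p₁) + p₂(1−p₂)] / (p₁ − p₂)²
  = (2.576 + 1.282)² · (0.41·0.59 + 0.62·0.38) / (-0.21)²
  = (3.858)² · (0.2419 + 0.2356) / 0.0441
  = 14.8842 · 0.4775 / 0.0441
  = 161.16
Design effect: 2.3 × 161.16 = 370.67.
Adjust for 59% response: 370.67 / 0.59 = 628.25.
Round up → n = 629 per group.

n = 629 per group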